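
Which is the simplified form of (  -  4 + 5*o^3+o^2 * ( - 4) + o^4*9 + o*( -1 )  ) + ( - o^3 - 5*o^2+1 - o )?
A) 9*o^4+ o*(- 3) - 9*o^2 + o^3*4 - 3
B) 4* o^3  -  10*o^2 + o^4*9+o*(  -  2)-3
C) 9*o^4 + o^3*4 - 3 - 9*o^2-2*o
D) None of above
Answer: C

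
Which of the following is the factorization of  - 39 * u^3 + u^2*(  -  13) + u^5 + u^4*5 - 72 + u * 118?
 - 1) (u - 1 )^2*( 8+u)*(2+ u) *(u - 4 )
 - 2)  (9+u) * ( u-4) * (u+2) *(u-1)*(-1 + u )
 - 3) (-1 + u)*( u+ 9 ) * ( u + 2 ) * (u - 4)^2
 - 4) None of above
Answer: 2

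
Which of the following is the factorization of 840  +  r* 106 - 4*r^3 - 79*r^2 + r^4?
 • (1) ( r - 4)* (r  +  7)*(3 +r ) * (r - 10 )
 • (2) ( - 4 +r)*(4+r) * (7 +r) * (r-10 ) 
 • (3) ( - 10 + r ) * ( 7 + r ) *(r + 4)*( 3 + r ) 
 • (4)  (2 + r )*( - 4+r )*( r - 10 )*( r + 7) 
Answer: 1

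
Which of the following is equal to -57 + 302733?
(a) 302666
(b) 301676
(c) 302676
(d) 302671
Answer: c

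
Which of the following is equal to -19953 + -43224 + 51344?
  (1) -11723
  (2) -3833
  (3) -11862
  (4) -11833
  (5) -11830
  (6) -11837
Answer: 4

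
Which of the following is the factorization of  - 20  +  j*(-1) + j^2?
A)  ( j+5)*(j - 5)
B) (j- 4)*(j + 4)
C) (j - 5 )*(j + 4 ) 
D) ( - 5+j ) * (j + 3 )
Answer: C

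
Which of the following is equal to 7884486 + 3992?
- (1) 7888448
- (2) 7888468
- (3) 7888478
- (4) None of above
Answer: 3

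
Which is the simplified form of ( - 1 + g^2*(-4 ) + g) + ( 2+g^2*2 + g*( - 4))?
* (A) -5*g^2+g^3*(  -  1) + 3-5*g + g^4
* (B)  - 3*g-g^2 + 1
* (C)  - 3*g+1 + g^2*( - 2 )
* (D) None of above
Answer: C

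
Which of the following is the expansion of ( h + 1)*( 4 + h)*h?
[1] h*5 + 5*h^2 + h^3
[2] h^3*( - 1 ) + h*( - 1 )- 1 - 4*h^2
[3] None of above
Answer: 3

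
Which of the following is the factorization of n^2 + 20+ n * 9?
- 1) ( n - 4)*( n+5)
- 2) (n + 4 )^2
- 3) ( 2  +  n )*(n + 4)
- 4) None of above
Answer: 4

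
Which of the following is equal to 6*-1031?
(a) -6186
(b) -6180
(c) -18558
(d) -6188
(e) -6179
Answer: a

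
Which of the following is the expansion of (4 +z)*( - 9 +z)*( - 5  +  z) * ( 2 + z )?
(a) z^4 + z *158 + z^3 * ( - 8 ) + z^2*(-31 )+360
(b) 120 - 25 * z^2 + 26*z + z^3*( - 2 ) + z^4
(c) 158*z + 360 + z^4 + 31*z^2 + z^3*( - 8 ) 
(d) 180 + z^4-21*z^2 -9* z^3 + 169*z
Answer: a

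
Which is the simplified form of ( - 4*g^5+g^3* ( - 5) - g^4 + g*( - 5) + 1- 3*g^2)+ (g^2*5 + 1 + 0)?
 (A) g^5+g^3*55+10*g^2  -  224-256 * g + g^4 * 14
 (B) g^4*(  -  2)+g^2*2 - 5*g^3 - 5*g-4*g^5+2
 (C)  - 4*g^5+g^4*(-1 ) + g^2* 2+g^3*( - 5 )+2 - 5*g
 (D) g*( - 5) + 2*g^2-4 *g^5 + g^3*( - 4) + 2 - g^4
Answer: C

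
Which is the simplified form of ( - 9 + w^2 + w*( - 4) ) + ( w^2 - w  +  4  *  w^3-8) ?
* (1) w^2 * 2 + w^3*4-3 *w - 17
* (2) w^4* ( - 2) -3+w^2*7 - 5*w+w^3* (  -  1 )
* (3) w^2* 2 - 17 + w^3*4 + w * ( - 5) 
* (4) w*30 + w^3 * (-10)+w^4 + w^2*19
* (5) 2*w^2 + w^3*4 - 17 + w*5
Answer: 3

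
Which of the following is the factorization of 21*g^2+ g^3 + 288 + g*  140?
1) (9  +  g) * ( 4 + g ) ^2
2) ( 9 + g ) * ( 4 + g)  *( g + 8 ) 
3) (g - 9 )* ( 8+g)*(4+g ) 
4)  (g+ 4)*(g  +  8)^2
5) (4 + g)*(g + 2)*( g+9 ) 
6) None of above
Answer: 2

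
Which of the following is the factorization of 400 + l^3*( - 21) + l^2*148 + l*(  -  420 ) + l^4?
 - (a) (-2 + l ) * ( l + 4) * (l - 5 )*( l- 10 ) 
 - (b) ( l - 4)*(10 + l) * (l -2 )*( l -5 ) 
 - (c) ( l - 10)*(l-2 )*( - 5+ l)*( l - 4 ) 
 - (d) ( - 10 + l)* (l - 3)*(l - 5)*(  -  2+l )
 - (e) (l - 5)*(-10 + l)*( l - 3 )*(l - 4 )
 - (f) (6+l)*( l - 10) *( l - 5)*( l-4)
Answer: c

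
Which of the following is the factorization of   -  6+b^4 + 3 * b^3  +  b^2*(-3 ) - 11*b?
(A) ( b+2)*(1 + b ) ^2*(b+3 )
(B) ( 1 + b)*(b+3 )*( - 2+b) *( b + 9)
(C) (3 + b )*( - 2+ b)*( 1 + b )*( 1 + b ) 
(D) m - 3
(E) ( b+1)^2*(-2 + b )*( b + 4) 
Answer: C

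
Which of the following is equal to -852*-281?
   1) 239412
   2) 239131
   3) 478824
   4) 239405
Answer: 1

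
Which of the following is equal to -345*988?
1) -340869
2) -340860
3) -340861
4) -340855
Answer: 2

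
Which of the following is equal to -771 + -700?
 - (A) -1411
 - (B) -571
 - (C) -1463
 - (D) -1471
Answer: D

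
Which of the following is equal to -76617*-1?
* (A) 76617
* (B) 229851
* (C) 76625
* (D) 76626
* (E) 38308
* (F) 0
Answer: A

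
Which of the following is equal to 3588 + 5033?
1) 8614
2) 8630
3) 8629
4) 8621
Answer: 4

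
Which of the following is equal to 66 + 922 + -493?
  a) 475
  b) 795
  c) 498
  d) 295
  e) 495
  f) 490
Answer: e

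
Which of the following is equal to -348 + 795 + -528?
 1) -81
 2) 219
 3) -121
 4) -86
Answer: 1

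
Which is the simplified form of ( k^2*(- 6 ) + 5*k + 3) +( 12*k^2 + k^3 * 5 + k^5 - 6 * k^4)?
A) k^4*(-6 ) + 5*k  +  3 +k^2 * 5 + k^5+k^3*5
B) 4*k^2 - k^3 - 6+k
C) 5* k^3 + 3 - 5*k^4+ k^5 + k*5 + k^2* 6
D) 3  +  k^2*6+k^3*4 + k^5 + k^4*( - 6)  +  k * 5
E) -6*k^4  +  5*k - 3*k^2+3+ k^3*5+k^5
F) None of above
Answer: F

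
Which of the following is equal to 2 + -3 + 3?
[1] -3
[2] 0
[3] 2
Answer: 3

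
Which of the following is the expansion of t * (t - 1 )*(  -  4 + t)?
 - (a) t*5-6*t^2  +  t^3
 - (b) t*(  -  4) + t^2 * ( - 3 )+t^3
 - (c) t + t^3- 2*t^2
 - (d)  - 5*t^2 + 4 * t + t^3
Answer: d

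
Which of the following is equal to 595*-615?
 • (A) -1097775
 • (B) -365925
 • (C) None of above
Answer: B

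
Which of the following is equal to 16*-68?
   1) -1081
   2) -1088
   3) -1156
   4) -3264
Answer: 2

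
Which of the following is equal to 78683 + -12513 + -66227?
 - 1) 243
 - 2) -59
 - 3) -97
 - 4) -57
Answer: 4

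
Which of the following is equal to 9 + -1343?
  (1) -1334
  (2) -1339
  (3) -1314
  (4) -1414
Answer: 1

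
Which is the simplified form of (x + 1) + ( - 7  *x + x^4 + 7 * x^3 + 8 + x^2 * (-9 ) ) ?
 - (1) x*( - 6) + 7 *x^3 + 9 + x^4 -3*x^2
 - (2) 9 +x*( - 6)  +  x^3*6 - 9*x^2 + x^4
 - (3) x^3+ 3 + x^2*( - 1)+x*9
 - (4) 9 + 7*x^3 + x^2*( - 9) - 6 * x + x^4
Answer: 4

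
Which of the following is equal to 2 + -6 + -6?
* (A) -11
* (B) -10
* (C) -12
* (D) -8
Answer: B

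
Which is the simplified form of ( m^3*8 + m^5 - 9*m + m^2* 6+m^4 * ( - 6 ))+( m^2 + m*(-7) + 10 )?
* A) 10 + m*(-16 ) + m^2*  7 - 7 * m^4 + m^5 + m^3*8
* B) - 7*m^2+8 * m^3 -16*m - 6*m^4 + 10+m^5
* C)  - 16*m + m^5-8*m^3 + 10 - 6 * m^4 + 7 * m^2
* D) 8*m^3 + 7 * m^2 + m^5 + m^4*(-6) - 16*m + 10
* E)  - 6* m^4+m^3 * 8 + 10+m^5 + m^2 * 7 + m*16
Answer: D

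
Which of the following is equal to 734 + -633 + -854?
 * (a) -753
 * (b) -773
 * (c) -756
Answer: a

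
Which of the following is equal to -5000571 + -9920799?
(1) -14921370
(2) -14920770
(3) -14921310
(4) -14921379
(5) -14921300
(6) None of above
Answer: 1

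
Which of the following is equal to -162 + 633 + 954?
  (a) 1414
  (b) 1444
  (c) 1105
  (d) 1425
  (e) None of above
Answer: d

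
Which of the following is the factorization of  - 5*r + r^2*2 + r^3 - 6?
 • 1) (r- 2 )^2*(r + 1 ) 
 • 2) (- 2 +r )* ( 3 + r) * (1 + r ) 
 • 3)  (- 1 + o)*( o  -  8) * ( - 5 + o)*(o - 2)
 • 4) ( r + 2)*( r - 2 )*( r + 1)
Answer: 2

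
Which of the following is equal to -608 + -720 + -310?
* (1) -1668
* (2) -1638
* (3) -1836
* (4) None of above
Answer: 2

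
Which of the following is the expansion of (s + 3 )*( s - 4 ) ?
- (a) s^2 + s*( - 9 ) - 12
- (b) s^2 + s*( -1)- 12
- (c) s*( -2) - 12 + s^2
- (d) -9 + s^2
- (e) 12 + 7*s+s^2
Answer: b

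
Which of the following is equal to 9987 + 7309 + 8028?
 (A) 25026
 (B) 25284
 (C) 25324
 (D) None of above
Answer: C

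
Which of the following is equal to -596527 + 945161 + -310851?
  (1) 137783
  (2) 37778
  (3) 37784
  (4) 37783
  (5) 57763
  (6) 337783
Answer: 4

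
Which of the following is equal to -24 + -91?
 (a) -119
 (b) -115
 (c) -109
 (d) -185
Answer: b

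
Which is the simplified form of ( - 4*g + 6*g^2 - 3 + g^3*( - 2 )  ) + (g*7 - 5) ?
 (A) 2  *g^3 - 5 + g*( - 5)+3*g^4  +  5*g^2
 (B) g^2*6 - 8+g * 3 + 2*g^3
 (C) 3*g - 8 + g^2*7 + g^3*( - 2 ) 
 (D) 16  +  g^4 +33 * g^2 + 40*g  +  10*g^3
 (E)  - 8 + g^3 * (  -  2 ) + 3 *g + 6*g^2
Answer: E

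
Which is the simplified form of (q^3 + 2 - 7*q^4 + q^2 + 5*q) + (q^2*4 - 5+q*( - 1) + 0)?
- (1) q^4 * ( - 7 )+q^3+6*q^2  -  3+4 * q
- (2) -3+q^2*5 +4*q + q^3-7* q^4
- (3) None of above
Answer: 2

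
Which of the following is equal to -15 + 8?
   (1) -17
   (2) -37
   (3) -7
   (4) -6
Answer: 3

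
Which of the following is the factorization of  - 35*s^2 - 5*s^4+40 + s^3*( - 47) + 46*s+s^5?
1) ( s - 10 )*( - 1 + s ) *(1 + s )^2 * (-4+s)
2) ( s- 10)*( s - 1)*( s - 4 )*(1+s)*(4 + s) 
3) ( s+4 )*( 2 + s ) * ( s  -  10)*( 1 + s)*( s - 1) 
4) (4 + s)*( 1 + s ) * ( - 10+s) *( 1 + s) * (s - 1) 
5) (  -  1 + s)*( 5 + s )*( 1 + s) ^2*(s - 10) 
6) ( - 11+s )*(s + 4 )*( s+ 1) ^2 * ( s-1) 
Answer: 4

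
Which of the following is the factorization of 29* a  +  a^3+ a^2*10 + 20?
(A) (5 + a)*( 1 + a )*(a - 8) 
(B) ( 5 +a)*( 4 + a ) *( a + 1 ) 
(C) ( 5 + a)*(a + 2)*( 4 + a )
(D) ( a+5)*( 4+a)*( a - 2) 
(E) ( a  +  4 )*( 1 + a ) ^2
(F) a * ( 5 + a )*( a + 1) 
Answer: B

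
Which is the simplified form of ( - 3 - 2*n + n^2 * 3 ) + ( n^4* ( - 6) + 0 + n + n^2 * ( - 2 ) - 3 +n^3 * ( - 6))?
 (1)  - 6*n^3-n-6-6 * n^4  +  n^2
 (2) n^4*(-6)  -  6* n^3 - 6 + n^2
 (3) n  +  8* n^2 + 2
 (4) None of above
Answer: 1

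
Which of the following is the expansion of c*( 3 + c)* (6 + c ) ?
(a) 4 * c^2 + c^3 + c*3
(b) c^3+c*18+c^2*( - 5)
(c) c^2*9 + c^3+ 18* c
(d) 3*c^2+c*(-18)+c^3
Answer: c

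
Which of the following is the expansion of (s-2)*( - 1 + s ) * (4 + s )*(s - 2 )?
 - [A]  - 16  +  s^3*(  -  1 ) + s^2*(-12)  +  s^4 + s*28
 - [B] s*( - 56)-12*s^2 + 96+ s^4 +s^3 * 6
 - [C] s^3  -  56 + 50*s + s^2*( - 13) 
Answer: A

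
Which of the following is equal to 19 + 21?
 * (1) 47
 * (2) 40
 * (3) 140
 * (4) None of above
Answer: 2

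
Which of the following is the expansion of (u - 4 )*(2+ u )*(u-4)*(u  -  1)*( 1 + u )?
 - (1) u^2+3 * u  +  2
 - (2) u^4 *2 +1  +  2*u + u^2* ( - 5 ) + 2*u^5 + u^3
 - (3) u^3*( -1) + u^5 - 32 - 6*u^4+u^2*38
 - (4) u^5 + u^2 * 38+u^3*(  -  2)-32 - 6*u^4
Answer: 3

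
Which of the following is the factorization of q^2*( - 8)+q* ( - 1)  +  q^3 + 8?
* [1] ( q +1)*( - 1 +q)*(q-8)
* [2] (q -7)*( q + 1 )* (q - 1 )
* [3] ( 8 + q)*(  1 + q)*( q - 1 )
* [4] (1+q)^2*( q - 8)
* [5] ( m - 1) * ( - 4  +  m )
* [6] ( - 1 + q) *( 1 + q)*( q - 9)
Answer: 1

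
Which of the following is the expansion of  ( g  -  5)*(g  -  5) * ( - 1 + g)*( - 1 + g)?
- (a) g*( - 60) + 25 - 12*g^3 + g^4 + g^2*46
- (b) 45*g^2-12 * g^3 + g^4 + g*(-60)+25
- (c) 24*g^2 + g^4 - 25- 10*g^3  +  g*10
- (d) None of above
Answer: a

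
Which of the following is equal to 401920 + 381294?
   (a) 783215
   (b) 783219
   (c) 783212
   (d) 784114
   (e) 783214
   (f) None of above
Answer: e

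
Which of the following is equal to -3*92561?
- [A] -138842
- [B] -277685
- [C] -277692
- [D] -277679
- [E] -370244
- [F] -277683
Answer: F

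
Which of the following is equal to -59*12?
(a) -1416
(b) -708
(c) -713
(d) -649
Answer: b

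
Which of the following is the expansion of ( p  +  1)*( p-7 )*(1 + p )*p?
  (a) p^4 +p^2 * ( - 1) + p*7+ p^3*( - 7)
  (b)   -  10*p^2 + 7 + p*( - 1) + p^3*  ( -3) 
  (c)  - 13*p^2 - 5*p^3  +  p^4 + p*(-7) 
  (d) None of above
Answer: c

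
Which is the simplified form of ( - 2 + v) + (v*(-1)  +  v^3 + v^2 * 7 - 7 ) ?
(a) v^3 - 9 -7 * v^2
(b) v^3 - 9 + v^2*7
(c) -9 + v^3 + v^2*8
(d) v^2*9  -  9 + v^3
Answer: b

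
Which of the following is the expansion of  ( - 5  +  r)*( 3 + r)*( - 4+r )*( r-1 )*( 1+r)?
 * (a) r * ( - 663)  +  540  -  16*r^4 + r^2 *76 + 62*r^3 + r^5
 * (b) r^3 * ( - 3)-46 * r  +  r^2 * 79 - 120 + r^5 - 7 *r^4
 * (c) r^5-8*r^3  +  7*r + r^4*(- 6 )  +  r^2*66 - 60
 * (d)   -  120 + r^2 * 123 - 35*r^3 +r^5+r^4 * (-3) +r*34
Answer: c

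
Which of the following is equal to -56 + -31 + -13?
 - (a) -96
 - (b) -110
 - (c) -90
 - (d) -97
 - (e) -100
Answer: e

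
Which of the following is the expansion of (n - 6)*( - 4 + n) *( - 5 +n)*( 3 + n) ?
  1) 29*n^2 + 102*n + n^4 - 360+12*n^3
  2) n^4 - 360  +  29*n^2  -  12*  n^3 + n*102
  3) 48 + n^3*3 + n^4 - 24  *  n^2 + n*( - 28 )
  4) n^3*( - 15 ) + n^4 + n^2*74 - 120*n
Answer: 2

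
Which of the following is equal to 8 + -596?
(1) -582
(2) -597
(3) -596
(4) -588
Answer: 4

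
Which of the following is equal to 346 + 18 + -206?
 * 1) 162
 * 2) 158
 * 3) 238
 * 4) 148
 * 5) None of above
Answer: 2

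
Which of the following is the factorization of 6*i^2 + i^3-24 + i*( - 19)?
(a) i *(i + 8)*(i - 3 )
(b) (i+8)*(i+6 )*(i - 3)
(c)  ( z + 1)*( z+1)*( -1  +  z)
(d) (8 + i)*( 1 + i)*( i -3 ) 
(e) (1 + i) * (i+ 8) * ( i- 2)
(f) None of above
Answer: d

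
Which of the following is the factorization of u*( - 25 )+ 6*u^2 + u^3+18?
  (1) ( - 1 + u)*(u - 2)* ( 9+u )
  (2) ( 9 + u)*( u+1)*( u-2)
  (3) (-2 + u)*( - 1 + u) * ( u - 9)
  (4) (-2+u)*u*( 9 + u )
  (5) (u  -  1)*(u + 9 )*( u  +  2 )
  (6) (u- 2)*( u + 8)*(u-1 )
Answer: 1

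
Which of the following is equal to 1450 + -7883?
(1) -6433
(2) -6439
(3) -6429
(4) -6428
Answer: 1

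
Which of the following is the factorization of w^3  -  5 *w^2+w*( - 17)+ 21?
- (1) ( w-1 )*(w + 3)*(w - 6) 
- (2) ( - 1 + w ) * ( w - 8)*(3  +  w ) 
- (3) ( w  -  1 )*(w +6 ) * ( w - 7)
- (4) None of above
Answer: 4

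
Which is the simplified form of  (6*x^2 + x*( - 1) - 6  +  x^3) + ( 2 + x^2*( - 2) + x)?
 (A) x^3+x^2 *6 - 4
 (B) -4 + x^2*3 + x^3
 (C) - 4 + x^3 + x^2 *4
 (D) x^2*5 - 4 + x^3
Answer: C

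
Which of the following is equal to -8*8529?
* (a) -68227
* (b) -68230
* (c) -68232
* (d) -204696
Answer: c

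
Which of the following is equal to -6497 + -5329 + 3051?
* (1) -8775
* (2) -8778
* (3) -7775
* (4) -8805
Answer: 1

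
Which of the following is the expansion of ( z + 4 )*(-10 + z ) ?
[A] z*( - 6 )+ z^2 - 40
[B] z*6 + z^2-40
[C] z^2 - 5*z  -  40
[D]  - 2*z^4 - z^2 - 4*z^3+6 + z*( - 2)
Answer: A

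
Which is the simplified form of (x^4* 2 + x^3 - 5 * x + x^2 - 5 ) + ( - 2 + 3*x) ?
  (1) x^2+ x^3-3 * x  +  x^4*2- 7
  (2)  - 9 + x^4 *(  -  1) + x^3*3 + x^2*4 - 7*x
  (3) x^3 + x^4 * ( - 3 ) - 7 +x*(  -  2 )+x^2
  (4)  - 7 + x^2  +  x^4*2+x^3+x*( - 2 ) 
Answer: 4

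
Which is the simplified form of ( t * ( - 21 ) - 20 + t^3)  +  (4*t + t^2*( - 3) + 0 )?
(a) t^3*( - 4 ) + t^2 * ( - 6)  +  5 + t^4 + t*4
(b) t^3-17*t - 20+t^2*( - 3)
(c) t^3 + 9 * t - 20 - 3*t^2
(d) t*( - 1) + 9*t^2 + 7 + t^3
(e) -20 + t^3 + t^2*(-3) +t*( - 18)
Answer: b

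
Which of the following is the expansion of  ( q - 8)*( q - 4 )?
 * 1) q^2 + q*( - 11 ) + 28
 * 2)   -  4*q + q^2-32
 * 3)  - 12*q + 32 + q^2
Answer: 3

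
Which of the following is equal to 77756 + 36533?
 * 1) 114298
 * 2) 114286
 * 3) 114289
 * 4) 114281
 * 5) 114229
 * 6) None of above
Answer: 3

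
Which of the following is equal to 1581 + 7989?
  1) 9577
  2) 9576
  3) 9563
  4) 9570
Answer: 4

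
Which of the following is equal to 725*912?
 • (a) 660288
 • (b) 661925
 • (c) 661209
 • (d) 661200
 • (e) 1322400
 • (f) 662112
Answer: d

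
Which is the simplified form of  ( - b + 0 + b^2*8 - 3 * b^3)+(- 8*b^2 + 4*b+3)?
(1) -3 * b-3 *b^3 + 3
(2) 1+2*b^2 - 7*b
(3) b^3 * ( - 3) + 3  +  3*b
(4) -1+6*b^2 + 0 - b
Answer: 3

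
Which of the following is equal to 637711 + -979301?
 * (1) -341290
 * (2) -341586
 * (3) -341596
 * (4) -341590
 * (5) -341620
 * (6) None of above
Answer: 4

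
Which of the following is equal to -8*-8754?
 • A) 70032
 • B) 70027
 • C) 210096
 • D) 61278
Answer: A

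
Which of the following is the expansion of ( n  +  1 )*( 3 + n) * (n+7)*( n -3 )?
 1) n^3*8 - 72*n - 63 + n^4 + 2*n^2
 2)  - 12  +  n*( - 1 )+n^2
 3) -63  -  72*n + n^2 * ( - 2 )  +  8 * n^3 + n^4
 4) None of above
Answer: 3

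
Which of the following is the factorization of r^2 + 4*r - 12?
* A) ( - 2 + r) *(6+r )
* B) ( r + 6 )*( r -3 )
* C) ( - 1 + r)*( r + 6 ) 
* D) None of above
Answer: A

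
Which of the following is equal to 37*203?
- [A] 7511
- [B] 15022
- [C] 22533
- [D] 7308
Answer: A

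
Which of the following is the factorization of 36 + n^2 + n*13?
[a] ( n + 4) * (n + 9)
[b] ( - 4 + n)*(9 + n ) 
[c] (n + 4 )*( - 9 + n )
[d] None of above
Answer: a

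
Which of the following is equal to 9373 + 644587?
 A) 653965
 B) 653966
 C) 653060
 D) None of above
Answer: D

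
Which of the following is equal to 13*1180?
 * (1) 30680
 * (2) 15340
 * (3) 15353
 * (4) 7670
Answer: 2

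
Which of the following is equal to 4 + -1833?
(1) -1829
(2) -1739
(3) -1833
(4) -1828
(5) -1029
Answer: 1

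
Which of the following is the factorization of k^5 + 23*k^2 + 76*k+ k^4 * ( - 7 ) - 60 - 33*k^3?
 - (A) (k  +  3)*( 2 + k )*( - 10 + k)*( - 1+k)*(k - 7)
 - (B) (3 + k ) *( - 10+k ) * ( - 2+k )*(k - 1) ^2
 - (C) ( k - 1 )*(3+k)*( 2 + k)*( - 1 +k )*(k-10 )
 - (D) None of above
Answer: C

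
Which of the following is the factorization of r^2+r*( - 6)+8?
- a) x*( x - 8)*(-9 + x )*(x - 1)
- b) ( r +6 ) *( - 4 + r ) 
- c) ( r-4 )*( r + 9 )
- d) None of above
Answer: d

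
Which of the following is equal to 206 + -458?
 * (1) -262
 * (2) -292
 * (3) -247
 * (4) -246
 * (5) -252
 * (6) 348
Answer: 5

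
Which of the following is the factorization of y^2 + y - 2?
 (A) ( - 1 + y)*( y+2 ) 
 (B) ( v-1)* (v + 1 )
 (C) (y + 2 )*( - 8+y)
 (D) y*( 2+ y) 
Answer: A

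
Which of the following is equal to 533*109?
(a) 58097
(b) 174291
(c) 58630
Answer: a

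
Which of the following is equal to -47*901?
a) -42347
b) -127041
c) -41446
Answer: a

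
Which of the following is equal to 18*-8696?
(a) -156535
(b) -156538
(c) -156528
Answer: c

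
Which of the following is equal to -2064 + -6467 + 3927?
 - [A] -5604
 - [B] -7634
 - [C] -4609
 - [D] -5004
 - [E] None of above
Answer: E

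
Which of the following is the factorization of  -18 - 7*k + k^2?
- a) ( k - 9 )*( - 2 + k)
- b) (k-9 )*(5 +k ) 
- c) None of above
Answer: c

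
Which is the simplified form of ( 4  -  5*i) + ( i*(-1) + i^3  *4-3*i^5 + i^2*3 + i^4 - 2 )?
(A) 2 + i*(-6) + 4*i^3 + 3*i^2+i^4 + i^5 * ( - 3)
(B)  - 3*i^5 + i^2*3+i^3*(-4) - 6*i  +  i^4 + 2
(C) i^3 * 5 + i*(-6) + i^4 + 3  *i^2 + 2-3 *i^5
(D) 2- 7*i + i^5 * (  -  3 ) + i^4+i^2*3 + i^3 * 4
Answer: A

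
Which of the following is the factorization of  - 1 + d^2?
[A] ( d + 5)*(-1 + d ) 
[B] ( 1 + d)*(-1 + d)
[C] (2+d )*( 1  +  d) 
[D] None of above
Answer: B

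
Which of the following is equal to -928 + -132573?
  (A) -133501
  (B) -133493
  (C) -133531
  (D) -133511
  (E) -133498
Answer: A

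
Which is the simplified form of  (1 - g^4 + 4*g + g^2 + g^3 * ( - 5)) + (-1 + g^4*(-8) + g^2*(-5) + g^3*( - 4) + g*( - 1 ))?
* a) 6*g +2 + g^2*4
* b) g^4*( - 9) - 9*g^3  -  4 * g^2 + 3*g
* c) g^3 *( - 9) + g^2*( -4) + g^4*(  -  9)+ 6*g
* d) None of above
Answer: b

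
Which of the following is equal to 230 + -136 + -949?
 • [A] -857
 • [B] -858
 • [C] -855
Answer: C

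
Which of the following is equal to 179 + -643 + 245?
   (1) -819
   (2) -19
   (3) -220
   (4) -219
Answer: 4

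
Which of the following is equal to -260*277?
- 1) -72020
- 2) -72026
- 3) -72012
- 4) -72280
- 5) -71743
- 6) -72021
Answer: 1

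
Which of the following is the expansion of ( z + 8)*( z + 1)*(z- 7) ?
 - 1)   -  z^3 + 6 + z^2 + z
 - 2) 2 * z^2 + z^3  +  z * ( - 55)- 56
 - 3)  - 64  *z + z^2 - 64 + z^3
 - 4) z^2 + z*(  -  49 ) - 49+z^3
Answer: 2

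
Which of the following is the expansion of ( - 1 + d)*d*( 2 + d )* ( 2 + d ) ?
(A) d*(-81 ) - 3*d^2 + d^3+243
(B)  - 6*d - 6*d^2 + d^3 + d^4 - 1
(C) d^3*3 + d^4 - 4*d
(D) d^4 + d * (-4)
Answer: C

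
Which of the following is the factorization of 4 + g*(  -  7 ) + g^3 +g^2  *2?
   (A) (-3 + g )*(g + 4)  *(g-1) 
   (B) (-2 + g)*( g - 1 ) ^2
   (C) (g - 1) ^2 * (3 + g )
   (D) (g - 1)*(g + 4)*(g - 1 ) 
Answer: D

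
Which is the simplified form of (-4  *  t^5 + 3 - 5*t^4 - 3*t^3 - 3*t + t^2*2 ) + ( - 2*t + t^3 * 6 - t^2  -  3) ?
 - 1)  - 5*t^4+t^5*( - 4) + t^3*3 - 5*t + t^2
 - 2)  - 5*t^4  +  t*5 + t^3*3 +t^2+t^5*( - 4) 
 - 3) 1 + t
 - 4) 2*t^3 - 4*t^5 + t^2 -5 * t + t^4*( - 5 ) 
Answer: 1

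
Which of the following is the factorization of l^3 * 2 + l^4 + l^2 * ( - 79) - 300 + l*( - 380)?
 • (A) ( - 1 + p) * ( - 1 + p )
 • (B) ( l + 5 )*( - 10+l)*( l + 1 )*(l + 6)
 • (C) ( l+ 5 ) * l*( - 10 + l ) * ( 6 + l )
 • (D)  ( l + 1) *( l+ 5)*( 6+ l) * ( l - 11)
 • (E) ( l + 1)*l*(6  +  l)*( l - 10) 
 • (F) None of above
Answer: B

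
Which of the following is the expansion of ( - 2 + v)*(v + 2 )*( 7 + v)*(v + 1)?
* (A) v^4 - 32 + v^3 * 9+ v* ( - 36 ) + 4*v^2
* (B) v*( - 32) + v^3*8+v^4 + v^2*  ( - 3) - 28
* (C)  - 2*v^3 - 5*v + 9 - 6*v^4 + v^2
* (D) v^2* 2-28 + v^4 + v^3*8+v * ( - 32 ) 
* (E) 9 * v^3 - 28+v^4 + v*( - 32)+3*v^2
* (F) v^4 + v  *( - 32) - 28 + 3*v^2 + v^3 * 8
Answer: F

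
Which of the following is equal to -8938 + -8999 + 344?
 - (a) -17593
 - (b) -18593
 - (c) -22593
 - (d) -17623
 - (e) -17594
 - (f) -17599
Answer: a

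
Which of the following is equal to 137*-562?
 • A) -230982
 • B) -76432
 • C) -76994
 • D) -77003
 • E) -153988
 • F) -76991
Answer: C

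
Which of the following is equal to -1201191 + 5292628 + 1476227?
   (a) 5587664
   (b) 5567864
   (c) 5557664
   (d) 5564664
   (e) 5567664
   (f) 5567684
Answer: e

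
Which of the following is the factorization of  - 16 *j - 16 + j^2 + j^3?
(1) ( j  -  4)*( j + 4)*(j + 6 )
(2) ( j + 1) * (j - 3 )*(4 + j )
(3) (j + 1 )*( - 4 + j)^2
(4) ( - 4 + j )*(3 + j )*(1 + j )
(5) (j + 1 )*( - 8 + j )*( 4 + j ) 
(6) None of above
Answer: 6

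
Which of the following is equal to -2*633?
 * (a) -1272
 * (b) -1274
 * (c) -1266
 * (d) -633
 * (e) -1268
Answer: c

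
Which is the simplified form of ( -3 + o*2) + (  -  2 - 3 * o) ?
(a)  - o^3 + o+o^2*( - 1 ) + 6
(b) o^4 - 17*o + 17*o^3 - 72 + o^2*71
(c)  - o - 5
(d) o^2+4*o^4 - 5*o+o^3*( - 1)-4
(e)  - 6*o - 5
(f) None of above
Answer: c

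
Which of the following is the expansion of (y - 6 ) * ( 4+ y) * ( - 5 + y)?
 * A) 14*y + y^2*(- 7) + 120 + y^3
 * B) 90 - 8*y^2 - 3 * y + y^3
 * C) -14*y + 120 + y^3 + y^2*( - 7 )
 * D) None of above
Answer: C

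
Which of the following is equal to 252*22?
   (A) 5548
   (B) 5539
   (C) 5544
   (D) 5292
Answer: C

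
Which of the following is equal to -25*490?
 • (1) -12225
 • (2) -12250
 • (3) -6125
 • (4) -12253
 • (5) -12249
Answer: 2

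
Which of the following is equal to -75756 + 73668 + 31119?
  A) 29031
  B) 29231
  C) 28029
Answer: A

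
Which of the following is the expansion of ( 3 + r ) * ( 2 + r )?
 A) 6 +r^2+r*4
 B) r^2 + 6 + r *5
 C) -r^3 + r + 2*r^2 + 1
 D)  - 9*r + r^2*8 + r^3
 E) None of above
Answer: B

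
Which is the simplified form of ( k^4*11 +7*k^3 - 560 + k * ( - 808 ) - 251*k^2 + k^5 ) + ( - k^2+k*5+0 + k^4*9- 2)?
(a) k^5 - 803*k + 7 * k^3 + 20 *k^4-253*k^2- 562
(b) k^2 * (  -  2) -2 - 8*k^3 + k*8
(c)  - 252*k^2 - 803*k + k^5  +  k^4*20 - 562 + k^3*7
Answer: c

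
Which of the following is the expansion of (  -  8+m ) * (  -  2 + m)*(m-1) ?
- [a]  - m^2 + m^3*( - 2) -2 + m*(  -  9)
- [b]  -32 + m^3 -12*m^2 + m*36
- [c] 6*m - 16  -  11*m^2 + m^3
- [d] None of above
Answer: d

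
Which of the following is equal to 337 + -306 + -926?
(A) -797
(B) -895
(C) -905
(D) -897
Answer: B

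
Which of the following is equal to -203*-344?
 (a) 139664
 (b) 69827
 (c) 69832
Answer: c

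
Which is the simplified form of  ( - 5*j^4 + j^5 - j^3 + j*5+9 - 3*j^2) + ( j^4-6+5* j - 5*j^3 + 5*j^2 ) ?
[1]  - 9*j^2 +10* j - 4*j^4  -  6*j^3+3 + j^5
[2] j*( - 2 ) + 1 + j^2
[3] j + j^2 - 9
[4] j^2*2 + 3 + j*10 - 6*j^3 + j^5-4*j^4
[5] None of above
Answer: 4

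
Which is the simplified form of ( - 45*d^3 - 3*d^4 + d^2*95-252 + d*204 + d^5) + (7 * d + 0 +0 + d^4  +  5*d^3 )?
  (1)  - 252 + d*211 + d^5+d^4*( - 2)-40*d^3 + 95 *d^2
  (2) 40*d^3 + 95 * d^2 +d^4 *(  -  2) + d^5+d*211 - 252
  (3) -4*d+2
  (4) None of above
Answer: 1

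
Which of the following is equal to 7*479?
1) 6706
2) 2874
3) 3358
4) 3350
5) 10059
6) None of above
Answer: 6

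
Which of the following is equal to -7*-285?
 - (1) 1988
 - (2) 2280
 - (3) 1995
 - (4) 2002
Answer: 3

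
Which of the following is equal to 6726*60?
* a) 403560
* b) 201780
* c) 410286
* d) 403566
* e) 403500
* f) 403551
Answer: a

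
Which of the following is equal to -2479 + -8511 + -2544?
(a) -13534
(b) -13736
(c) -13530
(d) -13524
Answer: a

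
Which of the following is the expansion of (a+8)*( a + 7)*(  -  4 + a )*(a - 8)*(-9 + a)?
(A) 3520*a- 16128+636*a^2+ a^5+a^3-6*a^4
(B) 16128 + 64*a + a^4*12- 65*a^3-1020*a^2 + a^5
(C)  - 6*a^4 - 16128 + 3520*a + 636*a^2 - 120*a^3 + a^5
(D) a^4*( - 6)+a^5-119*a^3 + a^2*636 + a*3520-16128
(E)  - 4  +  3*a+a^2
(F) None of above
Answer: D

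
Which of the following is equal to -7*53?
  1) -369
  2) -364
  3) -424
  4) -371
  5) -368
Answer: 4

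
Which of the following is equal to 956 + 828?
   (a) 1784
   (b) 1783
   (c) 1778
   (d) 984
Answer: a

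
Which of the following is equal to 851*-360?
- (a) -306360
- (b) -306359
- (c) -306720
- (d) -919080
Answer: a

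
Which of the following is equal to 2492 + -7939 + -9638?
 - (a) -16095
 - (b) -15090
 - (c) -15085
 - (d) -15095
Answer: c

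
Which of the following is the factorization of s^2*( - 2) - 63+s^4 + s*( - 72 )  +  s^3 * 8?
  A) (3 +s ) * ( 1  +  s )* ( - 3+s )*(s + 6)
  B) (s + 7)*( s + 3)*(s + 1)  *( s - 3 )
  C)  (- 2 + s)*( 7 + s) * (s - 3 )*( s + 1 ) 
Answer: B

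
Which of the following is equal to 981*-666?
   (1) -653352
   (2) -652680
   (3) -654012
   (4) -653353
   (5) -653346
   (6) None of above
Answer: 5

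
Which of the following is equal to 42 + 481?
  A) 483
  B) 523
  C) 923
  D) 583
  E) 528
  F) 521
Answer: B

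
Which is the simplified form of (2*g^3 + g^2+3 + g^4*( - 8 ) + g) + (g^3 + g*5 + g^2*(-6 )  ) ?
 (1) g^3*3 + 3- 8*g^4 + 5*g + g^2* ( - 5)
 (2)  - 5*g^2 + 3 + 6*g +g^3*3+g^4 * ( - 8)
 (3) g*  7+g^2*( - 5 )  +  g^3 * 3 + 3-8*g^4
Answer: 2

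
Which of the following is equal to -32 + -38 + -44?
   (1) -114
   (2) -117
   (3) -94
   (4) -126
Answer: 1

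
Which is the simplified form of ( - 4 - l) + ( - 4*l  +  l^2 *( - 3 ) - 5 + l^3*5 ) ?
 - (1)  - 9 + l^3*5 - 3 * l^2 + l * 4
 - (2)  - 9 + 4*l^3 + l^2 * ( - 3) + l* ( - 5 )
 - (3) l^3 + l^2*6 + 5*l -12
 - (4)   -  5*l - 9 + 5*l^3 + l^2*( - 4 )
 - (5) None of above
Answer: 5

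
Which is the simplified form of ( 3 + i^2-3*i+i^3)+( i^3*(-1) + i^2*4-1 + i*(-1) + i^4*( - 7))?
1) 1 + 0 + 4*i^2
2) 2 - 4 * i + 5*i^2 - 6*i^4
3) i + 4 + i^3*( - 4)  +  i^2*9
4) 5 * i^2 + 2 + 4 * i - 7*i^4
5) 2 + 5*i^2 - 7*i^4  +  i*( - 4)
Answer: 5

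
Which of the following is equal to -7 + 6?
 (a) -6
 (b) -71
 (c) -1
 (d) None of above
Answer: c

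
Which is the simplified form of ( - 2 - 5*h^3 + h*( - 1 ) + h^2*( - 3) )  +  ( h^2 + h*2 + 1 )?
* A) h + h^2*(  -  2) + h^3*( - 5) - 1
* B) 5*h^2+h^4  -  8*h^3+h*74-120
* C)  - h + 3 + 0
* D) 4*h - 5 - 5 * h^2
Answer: A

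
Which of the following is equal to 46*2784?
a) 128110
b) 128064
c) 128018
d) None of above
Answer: b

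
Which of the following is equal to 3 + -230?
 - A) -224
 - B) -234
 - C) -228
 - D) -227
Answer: D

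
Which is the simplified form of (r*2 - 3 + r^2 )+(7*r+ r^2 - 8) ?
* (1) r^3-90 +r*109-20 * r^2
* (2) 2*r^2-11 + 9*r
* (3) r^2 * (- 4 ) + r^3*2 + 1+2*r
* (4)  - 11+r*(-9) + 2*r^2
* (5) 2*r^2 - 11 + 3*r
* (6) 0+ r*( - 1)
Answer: 2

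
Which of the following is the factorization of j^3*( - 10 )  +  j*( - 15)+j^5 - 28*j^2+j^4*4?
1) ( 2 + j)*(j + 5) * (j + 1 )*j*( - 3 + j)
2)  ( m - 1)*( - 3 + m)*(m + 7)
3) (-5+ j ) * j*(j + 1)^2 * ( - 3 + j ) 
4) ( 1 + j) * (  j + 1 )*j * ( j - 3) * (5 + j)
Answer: 4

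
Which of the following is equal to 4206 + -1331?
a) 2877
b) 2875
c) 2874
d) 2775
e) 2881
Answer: b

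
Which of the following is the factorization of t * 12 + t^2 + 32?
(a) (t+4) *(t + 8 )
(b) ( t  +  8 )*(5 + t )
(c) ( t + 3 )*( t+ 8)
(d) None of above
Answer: a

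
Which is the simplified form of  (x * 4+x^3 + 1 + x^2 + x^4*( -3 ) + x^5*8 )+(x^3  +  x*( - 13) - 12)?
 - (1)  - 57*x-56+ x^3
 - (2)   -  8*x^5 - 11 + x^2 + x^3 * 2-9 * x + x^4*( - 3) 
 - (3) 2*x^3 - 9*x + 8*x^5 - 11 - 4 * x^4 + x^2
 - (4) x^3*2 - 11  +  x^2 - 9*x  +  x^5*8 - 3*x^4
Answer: 4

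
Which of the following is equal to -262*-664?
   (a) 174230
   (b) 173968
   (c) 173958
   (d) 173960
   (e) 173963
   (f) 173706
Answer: b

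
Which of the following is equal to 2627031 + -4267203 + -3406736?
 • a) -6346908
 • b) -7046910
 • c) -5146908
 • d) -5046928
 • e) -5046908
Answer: e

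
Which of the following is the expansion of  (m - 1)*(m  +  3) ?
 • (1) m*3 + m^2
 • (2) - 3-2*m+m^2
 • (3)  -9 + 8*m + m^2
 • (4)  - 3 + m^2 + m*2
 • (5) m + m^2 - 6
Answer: 4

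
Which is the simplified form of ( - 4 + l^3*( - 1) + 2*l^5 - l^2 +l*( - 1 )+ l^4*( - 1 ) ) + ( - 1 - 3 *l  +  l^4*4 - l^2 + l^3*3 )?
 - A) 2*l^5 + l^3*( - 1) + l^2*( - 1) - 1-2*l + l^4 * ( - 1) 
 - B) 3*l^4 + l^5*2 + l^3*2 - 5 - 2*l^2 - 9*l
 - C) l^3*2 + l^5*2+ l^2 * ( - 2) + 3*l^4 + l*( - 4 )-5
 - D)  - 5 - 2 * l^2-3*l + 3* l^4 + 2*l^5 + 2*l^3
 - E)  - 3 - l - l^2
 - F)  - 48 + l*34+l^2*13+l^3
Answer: C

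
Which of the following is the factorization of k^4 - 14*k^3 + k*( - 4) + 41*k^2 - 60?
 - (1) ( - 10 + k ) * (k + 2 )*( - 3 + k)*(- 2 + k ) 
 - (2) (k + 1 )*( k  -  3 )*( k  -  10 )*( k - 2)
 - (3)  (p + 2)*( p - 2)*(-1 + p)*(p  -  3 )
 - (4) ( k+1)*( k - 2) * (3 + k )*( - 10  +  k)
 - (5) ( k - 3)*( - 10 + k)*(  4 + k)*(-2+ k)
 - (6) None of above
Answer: 2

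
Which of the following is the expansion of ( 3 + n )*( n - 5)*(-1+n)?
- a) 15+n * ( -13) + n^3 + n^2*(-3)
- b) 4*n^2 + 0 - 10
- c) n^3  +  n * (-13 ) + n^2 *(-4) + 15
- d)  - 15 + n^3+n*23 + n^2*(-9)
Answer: a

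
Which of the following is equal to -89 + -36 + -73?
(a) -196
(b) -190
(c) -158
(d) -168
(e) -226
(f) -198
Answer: f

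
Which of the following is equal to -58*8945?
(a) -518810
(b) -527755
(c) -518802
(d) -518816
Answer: a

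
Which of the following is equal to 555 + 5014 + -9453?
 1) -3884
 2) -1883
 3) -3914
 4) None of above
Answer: 1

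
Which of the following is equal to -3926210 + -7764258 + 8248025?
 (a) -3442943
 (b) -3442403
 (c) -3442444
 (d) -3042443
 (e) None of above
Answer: e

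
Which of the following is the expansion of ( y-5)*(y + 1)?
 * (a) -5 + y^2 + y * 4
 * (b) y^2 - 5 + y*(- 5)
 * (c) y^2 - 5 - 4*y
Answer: c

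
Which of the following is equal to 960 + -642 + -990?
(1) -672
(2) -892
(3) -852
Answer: 1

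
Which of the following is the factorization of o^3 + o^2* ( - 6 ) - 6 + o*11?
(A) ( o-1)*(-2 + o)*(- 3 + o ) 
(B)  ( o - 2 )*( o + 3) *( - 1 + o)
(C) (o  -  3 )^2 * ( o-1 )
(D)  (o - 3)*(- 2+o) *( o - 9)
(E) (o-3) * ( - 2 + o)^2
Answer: A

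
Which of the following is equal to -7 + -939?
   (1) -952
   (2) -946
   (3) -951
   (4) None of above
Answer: 2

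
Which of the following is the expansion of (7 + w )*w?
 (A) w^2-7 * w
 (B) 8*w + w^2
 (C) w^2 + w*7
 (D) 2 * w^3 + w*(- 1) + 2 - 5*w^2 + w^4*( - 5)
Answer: C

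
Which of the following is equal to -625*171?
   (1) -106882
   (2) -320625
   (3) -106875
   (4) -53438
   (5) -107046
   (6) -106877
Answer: 3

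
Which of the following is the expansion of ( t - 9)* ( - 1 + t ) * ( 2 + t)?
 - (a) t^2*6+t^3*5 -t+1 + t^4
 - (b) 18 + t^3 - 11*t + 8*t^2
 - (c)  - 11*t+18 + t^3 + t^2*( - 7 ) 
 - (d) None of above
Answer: d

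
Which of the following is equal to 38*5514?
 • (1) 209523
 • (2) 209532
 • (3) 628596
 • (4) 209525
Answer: 2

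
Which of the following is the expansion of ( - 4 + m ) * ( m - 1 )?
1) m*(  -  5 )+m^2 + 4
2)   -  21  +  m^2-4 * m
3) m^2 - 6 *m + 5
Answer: 1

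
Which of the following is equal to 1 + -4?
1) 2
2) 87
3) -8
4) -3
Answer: 4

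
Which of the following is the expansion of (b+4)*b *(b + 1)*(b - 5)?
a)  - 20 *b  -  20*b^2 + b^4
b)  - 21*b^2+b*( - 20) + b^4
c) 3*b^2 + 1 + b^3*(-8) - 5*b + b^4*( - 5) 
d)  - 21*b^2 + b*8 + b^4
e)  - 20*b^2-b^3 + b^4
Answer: b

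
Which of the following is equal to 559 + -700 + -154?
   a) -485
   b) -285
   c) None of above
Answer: c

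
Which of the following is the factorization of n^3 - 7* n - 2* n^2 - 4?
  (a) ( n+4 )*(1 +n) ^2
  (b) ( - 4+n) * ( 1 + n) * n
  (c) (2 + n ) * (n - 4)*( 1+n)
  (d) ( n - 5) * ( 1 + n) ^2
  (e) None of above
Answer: e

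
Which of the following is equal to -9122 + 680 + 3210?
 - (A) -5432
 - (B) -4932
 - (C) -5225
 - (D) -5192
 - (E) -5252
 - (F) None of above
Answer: F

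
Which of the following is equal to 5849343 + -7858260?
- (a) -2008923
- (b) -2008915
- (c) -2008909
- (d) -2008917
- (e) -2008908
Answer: d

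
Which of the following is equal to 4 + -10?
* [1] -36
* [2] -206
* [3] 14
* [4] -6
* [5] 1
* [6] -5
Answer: 4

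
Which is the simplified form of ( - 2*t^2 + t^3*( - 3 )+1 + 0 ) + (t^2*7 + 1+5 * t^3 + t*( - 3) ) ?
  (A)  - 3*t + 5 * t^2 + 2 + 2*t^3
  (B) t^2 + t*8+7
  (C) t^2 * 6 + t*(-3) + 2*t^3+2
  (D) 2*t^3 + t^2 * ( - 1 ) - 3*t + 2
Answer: A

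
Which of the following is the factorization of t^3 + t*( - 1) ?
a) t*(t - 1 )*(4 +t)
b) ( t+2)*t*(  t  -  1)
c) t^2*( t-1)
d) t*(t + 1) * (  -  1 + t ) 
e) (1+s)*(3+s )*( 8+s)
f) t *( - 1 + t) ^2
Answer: d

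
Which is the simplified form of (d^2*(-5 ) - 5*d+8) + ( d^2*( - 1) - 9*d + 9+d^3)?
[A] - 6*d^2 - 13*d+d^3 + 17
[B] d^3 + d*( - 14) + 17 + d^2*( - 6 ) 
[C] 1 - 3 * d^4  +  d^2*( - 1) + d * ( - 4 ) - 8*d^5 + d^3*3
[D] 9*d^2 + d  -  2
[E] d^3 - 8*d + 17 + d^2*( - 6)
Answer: B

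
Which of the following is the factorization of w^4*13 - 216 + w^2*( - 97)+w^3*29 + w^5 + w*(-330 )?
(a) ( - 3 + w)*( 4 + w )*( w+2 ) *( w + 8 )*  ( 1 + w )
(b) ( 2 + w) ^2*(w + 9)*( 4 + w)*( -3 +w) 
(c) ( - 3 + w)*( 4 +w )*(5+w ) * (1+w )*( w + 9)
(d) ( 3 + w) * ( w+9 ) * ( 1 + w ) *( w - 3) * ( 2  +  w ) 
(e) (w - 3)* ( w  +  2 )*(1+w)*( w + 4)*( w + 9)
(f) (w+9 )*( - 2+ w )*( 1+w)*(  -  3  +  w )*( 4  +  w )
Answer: e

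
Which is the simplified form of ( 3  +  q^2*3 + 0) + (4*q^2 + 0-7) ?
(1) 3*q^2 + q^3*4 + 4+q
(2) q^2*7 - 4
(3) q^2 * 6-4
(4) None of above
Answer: 2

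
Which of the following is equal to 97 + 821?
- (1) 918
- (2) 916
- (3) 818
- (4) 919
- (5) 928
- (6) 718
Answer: 1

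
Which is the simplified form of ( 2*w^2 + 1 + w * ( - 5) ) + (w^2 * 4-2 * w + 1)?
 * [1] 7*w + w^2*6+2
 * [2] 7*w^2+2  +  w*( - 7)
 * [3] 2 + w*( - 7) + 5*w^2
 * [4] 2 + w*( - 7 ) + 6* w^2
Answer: 4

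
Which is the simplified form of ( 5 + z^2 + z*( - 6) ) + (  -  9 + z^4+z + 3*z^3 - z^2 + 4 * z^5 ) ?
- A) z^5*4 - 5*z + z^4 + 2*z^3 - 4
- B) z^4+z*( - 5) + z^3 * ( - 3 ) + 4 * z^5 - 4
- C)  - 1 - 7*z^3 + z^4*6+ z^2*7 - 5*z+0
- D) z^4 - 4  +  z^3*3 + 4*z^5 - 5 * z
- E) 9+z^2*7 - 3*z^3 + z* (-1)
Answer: D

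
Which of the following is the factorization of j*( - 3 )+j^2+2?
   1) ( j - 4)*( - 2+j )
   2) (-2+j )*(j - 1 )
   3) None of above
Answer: 2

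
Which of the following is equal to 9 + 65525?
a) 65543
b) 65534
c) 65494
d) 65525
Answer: b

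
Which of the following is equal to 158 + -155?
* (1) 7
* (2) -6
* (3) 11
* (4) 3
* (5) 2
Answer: 4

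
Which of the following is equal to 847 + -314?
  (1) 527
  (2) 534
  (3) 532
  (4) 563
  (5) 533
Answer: 5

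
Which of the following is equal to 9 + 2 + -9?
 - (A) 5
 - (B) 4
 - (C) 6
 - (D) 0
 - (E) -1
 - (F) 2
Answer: F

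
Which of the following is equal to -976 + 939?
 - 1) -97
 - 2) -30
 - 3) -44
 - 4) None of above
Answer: 4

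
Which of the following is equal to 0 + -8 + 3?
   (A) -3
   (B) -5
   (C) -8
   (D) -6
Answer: B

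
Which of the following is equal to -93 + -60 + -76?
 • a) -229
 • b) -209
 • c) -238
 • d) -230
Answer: a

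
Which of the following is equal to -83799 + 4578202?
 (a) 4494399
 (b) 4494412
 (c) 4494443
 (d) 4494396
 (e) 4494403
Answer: e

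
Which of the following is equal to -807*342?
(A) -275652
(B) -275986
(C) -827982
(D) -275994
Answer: D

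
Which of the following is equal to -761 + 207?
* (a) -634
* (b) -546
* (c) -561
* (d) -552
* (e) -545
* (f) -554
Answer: f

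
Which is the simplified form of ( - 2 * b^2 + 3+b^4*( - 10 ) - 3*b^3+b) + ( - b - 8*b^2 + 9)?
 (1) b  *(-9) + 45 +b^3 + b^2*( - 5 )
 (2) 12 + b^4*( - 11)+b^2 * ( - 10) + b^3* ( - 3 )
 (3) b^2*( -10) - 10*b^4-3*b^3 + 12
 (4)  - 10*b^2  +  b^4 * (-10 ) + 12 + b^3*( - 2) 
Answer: 3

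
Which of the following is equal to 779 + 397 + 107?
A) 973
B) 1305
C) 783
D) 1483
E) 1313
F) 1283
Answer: F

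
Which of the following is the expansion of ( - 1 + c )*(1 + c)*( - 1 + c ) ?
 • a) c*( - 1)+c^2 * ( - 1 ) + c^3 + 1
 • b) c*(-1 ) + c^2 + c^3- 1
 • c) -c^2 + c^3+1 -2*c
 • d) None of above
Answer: a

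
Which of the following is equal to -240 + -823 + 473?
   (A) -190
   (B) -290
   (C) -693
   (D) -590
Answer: D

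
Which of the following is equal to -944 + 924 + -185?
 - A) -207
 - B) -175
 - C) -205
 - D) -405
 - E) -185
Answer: C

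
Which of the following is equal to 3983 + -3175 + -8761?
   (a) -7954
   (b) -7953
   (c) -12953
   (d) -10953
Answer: b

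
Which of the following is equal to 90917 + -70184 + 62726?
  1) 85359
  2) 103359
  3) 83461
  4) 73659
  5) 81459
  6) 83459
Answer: 6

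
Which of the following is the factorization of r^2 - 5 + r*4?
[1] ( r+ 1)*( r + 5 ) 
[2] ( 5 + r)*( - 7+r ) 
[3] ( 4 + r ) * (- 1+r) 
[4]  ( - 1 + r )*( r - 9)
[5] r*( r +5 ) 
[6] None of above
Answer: 6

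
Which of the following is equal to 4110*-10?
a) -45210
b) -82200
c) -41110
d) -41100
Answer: d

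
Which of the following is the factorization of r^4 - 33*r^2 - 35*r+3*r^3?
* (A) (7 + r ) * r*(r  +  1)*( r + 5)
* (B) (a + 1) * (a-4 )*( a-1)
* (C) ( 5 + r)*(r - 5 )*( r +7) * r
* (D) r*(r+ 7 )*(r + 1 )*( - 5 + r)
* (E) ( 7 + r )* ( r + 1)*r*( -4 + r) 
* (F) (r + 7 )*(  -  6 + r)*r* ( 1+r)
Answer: D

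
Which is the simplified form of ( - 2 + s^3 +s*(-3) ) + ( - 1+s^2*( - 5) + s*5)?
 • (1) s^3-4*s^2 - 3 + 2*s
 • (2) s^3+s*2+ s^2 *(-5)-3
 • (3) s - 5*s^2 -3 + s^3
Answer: 2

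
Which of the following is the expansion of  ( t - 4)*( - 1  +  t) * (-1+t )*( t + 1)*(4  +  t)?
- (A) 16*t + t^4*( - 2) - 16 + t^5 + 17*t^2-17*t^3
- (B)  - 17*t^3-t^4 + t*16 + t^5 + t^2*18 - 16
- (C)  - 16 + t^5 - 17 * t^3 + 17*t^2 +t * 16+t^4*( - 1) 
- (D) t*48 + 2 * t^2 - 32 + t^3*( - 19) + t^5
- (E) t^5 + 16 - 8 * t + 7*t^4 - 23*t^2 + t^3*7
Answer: C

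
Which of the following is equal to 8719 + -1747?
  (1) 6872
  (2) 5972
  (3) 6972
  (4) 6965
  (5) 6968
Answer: 3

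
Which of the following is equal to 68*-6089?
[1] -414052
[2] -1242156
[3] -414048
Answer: 1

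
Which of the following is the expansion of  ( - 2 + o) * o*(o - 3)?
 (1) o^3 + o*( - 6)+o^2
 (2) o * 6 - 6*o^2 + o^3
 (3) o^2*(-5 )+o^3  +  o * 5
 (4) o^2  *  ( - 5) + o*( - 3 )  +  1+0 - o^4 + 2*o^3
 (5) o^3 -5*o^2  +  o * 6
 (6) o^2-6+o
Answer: 5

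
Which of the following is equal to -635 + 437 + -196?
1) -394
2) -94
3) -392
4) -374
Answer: 1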